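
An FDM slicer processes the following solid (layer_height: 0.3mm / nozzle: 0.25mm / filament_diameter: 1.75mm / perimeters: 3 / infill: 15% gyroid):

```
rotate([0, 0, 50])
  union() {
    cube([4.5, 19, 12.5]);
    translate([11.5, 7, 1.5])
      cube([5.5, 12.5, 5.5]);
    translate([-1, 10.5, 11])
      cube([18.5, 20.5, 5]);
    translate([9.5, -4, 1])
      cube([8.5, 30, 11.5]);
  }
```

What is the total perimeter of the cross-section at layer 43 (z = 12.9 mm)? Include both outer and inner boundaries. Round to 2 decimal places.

78.00 mm

At z = 12.9 mm: the cube is absent (z outside [0, 12.5]); the cube at (11.5, 7) is not intersected at this z (z outside [1.5, 7]); the cube at (-1, 10.5) is present — its section is the full 18.5×20.5 rectangle (perimeter 78.00 mm); the cube at (9.5, -4) is absent (z outside [1, 12.5]); Taking the union: only the 18.5×20.5 cube at (-1, 10.5) is present, so the union is just that shape — boundary = 78.00 mm; (rotated 50° about Z; rotation is an isometry so areas/perimeters/island counts are preserved). Overall, the cross-section is a single solid region. Total boundary length (outer) = 78.00 mm.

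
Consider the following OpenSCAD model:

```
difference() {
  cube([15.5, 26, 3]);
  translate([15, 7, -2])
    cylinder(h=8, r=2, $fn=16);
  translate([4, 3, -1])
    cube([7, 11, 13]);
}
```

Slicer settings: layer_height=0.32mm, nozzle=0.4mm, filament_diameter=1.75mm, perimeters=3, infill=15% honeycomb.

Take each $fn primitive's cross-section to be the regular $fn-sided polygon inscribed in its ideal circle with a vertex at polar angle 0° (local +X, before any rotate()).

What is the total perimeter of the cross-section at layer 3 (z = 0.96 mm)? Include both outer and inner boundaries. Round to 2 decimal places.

At z = 0.96 mm: the cube is present — its section is the full 15.5×26 rectangle (perimeter 83.00 mm); the cylinder at (15, 7): section is a regular 16-gon, circumradius r=2 (perimeter = 2·16·2.000·sin(180°/16) = 12.49 mm); the 7×11 cube at (4, 3) contributes its full rectangle (perimeter 36.00 mm); Taking the first minus the rest: starting from the 15.5×26 cube, the r=2 cylinder at (15, 7) partially overlaps it — only the 8.07 mm² overlap (of its 12.25 mm²) is removed, clipping the outline; the 7×11 cube at (4, 3) lies wholly inside it (removes its full 77.00 mm² and its 36.00 mm outline becomes a hole wall) — boundary (outer + 1 inner loop) = 122.46 mm. Overall, the cross-section is one region with 1 hole. Total boundary length (outer + inner) = 122.46 mm.

122.46 mm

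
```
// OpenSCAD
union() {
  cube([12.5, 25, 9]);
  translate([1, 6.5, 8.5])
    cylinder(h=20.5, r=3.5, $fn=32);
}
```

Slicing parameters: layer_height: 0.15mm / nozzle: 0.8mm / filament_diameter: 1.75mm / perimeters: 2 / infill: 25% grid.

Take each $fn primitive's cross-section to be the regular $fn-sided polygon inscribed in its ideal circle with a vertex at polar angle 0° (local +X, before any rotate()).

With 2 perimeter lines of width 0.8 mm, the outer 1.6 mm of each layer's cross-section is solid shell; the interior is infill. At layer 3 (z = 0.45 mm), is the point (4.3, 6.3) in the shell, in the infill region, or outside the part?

infill

At z = 0.45 mm: the 12.5×25 cube contributes its full rectangle; the cylinder at (1, 6.5) does not reach this height (z outside [8.5, 29]); Combining (union): only the 12.5×25 cube is present, so the union is just that shape — 1 connected region. Overall, the cross-section is a single solid region. The nearest boundary edge runs (0.00, 25.00)→(0.00, 0.00); distance from the point to it = 4.30 mm. The point is inside the cross-section and 4.30 mm from the nearest boundary — more than the 1.6 mm shell width (2 × 0.8), so it's in the infill interior.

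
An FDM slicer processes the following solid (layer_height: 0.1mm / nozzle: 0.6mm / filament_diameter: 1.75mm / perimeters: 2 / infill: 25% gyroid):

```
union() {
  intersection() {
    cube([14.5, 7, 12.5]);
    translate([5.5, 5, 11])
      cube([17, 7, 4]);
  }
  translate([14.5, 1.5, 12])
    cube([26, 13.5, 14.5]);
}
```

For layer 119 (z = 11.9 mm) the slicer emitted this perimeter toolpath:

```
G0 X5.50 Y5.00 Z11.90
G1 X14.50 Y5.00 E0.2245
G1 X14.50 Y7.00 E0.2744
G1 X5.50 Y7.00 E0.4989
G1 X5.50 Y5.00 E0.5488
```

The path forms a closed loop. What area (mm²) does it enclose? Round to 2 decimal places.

Apply the shoelace formula to the sequence of (X, Y) vertices; enclosed area = 18.00 mm².

18.00 mm²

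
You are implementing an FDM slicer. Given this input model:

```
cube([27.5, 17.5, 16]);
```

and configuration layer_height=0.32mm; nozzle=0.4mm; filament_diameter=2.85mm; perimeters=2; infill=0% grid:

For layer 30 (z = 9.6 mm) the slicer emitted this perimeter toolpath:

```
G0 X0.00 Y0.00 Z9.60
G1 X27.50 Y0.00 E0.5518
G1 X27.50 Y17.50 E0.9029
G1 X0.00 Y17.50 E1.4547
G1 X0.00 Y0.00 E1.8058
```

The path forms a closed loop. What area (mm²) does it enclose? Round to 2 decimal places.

Apply the shoelace formula to the sequence of (X, Y) vertices; enclosed area = 481.25 mm².

481.25 mm²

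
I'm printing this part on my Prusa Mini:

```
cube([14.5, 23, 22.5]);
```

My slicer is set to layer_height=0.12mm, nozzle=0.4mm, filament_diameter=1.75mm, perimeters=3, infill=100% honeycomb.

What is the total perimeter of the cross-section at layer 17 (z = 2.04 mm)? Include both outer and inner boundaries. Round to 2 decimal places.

At z = 2.04 mm: the cube is present — its section is the full 14.5×23 rectangle (perimeter 75.00 mm). Overall, the cross-section is a single solid region. Total boundary length (outer) = 75.00 mm.

75.00 mm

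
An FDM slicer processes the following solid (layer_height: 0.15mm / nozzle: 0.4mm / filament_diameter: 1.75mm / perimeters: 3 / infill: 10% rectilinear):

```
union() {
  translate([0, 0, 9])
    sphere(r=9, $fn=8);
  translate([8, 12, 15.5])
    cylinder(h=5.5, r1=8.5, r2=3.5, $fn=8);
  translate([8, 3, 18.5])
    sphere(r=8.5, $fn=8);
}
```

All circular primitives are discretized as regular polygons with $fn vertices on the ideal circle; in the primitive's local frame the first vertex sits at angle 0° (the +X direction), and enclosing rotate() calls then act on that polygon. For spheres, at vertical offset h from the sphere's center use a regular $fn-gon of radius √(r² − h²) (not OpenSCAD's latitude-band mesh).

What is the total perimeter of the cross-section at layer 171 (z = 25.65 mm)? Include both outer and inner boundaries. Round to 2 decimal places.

28.14 mm

At z = 25.65 mm: the sphere is not intersected at this z (|z−center|=16.650 > r=9); the cone at (8, 12) is not intersected at this z (z outside [15.5, 21]); the r=8.5 sphere at (8, 3) slices to a regular 8-gon of circumradius 4.596 (√(r²−h²) with h=7.15 from center) (perimeter = 2·8·4.596·sin(180°/8) = 28.14 mm); Combining (union): only the r=8.5 sphere at (8, 3) is present, so the union is just that shape — boundary = 28.14 mm. Overall, the cross-section is a single solid region. Total boundary length (outer) = 28.14 mm.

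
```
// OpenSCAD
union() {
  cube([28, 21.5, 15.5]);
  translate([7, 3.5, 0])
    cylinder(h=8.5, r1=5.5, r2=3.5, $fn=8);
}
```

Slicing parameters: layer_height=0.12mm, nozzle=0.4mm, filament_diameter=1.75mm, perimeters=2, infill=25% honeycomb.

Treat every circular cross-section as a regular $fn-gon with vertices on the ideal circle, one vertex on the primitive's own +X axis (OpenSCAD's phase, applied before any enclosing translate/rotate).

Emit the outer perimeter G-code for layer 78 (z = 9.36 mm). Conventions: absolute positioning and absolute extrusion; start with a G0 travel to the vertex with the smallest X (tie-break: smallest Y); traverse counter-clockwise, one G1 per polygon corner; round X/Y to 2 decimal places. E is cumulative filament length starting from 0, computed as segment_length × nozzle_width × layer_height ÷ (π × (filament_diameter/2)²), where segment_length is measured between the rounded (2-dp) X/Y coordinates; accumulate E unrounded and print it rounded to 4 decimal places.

At z = 9.36 mm: the cube is present — its section is the full 28×21.5 rectangle; the cone at (7, 3.5) is not intersected at this z (z outside [0, 8.5]); Taking the union: only the 28×21.5 cube is present, so the union is just that shape — 1 connected region. The outline is a single polygon with 4 vertices. Extrusion per mm of travel: 0.4 × 0.12 / (π × 0.875²) = 0.019956. Accumulating E over each segment gives final E = 1.9757.

G0 X0.00 Y0.00 Z9.36
G1 X28.00 Y0.00 E0.5588
G1 X28.00 Y21.50 E0.9878
G1 X0.00 Y21.50 E1.5466
G1 X0.00 Y0.00 E1.9757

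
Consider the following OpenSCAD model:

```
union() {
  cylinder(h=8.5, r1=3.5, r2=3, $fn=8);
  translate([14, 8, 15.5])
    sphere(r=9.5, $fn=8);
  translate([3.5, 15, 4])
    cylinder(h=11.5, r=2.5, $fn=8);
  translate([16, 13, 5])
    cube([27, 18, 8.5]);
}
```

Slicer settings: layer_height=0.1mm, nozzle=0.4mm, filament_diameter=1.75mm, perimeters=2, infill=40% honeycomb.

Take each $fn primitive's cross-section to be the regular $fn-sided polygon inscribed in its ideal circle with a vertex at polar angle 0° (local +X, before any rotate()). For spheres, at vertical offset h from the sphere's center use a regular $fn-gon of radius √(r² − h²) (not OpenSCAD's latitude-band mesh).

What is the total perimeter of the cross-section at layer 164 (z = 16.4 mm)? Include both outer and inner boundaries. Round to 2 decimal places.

At z = 16.4 mm: the cone is absent (z outside [0, 8.5]); the sphere at (14, 8): section is a regular 8-gon, circumradius = √(r²−h²) = √(9.5²−0.9²) = 9.457 (perimeter = 2·8·9.457·sin(180°/8) = 57.91 mm); the cylinder at (3.5, 15) is not intersected at this z (z outside [4, 15.5]); the cube at (16, 13) is not intersected at this z (z outside [5, 13.5]); Taking the union: only the r=9.5 sphere at (14, 8) is present, so the union is just that shape — boundary = 57.91 mm. Overall, the cross-section is a single solid region. Total boundary length (outer) = 57.91 mm.

57.91 mm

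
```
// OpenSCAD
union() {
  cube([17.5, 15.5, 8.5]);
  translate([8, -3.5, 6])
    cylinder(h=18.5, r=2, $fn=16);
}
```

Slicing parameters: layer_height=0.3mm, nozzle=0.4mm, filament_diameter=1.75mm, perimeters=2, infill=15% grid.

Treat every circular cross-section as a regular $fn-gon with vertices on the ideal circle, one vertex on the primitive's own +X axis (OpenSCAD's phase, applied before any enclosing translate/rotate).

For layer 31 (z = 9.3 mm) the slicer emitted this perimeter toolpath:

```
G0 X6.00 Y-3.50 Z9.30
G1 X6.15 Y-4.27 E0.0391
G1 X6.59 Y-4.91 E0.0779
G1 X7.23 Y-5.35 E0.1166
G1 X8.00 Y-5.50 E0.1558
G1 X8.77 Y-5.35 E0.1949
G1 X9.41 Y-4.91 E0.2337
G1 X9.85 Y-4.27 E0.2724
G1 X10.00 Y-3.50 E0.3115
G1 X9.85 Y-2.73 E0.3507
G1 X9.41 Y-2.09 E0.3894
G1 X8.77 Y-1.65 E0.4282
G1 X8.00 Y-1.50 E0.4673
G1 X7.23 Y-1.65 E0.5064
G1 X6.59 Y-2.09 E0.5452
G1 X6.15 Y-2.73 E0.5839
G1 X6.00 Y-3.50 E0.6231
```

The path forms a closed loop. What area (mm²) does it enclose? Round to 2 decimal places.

Apply the shoelace formula to the sequence of (X, Y) vertices; enclosed area = 12.25 mm².

12.25 mm²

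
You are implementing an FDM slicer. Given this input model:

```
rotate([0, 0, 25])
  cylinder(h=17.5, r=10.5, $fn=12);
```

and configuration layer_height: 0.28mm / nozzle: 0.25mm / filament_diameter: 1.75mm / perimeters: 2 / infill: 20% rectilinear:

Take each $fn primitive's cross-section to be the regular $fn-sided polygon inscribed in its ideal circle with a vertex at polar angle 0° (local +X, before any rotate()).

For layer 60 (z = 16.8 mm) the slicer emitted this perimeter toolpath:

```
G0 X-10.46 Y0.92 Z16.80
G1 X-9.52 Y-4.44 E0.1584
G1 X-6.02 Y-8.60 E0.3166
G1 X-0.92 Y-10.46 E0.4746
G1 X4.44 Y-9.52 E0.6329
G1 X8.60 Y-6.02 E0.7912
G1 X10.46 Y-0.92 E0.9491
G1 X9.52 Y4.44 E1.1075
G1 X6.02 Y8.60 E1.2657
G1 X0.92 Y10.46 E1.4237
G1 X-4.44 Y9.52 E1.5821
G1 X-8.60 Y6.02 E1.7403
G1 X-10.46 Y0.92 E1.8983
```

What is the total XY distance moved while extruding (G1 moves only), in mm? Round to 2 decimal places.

65.23 mm

Sum the Euclidean lengths of each G1 segment: total = 65.23 mm.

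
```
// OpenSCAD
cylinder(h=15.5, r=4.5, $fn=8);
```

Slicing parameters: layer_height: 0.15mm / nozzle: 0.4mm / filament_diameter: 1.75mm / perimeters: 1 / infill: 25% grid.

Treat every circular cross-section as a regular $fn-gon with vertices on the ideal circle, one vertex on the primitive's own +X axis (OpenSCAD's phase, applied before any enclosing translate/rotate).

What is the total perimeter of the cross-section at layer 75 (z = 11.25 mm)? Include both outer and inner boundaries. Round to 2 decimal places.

At z = 11.25 mm: the cylinder: section is a regular 8-gon, circumradius r=4.5 (perimeter = 2·8·4.500·sin(180°/8) = 27.55 mm). Overall, the cross-section is a single solid region. Total boundary length (outer) = 27.55 mm.

27.55 mm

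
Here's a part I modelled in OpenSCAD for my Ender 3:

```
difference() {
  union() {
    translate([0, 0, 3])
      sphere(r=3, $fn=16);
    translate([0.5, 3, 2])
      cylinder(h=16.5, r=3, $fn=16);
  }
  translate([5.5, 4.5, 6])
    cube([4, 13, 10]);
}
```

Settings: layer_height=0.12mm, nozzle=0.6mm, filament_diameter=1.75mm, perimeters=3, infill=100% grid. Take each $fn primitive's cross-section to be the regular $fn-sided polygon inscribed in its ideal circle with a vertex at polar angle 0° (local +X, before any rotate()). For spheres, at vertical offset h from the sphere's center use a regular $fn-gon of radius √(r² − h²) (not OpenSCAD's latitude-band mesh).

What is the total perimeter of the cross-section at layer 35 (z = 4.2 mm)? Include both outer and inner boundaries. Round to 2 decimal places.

At z = 4.2 mm: the r=3 sphere slices to a regular 16-gon of circumradius 2.750 (√(r²−h²) with h=1.2 from center) (perimeter = 2·16·2.750·sin(180°/16) = 17.17 mm); the r=3 cylinder at (0.5, 3) gives a regular 16-gon of circumradius 3 (constant along its height) (perimeter = 2·16·3.000·sin(180°/16) = 18.73 mm); Merging all regions: the regions partially overlap (shared area 8.89 mm²), so the edge portions inside another operand are dropped and the merged outline is re-measured after clipping — boundary = 24.41 mm; the cube at (5.5, 4.5) is absent (z outside [6, 16]); Subtracting the remaining from the first: none of the subtracted shapes is present at this height, so the result so far is unchanged — boundary = 24.41 mm. Overall, the cross-section is a single solid region. Total boundary length (outer) = 24.41 mm.

24.41 mm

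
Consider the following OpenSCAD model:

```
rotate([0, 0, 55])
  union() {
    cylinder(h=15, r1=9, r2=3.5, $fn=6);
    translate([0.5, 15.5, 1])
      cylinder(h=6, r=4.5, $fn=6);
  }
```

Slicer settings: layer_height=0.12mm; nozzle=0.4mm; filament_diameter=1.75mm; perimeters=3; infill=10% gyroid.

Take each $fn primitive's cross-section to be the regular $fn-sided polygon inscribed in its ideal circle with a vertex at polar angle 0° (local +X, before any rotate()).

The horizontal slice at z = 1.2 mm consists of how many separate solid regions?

2

At z = 1.2 mm: the cone contributes a regular 6-gon of circumradius 8.560 (interpolated between r1=9 and r2=3.5 at t=0.080); the r=4.5 cylinder at (0.5, 15.5) contributes a regular 6-gon of circumradius 4.5; Merging all regions: the 2 present regions are separate (no shared area or edge), so areas and boundary lengths simply add and each stays a separate island — 2 connected regions; (rotated 55° about Z; rotation is an isometry so areas/perimeters/island counts are preserved). The result has 2 disconnected regions.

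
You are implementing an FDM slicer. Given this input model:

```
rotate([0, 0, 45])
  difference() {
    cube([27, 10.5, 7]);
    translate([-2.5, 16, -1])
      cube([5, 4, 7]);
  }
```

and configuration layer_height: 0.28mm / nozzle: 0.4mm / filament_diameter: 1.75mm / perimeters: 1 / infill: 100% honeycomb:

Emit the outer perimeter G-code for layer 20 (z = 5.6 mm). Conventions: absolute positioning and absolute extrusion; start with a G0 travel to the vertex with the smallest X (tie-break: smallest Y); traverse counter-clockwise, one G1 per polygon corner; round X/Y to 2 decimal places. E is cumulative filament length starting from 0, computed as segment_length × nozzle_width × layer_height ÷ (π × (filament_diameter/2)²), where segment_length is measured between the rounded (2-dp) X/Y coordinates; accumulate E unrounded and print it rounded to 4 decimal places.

G0 X-7.42 Y7.42 Z5.60
G1 X0.00 Y0.00 E0.4886
G1 X19.09 Y19.09 E1.7457
G1 X11.67 Y26.52 E2.2347
G1 X-7.42 Y7.42 E3.4921

At z = 5.6 mm: the cube is present — its section is the full 27×10.5 rectangle; the cube at (-2.5, 16) (footprint 5×4) is included at this height; After the difference (first − rest): starting from the 27×10.5 cube, the 5×4 cube at (-2.5, 16) misses the remaining region (no effect) — 1 connected region; (rotated 45° about Z; rotation is an isometry so areas/perimeters/island counts are preserved). The outline is a single polygon with 4 vertices. Extrusion per mm of travel: 0.4 × 0.28 / (π × 0.875²) = 0.046564. Accumulating E over each segment gives final E = 3.4921.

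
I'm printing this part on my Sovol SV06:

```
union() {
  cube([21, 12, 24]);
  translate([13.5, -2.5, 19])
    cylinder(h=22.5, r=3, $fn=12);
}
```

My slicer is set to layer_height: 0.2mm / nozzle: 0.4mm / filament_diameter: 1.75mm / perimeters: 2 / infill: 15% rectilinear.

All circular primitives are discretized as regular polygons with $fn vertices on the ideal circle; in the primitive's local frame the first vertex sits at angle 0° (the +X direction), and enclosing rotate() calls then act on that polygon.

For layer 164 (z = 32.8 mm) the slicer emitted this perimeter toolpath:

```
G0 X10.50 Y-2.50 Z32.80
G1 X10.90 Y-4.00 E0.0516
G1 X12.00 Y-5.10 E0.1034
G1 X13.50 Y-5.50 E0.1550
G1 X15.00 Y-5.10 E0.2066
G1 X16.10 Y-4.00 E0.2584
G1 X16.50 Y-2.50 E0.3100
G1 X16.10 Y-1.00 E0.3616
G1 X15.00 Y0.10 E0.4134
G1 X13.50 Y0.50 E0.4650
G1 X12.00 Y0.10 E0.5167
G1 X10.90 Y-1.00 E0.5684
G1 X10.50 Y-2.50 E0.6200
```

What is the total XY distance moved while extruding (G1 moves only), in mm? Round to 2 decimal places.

Sum the Euclidean lengths of each G1 segment: total = 18.64 mm.

18.64 mm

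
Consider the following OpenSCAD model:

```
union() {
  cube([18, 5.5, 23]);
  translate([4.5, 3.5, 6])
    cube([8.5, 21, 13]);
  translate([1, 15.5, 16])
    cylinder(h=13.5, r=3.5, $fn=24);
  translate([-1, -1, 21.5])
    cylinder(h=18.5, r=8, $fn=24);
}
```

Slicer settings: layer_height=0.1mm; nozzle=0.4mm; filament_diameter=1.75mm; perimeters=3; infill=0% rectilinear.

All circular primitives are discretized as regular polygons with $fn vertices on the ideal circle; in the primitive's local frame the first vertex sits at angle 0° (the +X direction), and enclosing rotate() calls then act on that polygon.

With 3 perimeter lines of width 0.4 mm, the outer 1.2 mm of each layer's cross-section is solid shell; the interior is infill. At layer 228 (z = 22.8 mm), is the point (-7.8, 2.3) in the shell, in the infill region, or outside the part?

shell

At z = 22.8 mm: the 18×5.5 cube contributes its full rectangle; the cube at (4.5, 3.5) does not reach this height (z outside [6, 19]); the r=3.5 cylinder at (1, 15.5) contributes a regular 24-gon of circumradius 3.5; the cylinder at (-1, -1): section is a regular 24-gon, circumradius r=8; Merging all regions: the regions partially overlap (shared area 31.72 mm²), so overlapping operands fuse into one piece — 2 connected regions. Overall, the cross-section has 2 separate islands. The nearest boundary edge runs (-8.73, 1.07)→(-7.93, 3.00); distance from the point to it = 0.39 mm. (Shell/infill is judged within the island containing the point — the largest one.) The point is inside the cross-section, 0.39 mm from the nearest boundary — within the 1.2 mm shell band (3 × 0.4).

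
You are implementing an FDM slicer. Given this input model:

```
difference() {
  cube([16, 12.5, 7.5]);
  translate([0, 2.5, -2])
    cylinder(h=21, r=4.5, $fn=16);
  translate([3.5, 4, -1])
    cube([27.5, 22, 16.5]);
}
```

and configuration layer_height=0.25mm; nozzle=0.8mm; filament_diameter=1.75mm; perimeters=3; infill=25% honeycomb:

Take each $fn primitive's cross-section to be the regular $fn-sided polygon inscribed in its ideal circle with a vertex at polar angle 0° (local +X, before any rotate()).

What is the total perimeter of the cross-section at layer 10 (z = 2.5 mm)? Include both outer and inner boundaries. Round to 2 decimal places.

At z = 2.5 mm: the cube is present — its section is the full 16×12.5 rectangle (perimeter 57.00 mm); the r=4.5 cylinder at (0, 2.5) gives a regular 16-gon of circumradius 4.5 (constant along its height) (perimeter = 2·16·4.500·sin(180°/16) = 28.09 mm); the 27.5×22 cube at (3.5, 4) contributes its full rectangle (perimeter 99.00 mm); After the difference (first − rest): starting from the 16×12.5 cube, the r=4.5 cylinder at (0, 2.5) partially overlaps it — only the 25.99 mm² overlap (of its 61.99 mm²) is removed, clipping the outline; the 27.5×22 cube at (3.5, 4) partially overlaps it — only the 105.78 mm² overlap (of its 605.00 mm²) is removed, clipping the outline — boundary = 52.76 mm. Overall, the cross-section has 2 separate islands. Total boundary length (outer) = 52.76 mm.

52.76 mm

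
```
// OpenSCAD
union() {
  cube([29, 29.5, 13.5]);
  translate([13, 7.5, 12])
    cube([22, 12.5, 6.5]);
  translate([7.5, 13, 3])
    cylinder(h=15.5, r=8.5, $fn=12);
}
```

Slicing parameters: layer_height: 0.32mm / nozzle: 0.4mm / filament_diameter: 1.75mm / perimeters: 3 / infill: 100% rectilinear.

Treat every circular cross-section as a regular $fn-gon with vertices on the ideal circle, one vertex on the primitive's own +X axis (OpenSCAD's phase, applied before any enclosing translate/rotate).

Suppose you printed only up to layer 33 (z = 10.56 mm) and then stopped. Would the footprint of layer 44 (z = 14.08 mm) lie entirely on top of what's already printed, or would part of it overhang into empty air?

part overhangs

Compare the two slices. At z = 10.56: the cube (footprint 29×29.5) is included at this height (area 855.50 mm²); the cube at (13, 7.5) is absent (z outside [12, 18.5]); the r=8.5 cylinder at (7.5, 13) contributes a regular 12-gon of circumradius 8.5 (area = (12/2)·8.500²·sin(360°/12) = 216.75 mm²); Combining (union): the regions partially overlap — summed areas 1072.25 mm² minus the doubly-counted overlap 213.02 mm² gives 859.23 mm² — area = 859.23 mm². At z = 14.08: the cube is absent (z outside [0, 13.5]); the 22×12.5 cube at (13, 7.5) contributes its full rectangle (area 275.00 mm²); the r=8.5 cylinder at (7.5, 13) contributes a regular 12-gon of circumradius 8.5 (area = (12/2)·8.500²·sin(360°/12) = 216.75 mm²); Taking the union: the regions partially overlap — summed areas 491.75 mm² minus the doubly-counted overlap 23.94 mm² gives 467.81 mm² — area = 467.81 mm². Checking containment: at z = 14.08 the cross-section extends beyond the z = 10.56 cross-section by about 75.00 mm².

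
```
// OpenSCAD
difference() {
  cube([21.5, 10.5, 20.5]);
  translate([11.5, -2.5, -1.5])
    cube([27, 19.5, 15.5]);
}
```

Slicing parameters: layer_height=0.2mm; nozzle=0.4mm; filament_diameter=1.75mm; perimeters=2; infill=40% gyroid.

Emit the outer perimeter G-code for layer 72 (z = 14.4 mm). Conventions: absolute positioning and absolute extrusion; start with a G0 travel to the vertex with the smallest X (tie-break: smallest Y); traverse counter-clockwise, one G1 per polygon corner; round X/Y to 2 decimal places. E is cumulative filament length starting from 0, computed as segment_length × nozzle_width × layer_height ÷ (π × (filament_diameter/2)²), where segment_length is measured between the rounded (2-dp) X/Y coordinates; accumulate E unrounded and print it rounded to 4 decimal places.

At z = 14.4 mm: the cube is present — its section is the full 21.5×10.5 rectangle; the cube at (11.5, -2.5) is not intersected at this z (z outside [-1.5, 14]); Taking the first minus the rest: none of the subtracted shapes is present at this height, so the 21.5×10.5 cube is unchanged — 1 connected region. The outline is a single polygon with 4 vertices. Extrusion per mm of travel: 0.4 × 0.2 / (π × 0.875²) = 0.033260. Accumulating E over each segment gives final E = 2.1286.

G0 X0.00 Y0.00 Z14.40
G1 X21.50 Y0.00 E0.7151
G1 X21.50 Y10.50 E1.0643
G1 X0.00 Y10.50 E1.7794
G1 X0.00 Y0.00 E2.1286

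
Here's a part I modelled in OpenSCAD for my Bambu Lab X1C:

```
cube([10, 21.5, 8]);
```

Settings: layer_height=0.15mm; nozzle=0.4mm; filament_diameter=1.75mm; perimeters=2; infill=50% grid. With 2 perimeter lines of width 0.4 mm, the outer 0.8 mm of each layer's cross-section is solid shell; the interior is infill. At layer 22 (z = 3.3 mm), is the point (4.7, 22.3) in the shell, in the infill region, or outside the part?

At z = 3.3 mm: the cube (footprint 10×21.5) is included at this height. Overall, the cross-section is a single solid region. The nearest boundary edge runs (10.00, 21.50)→(0.00, 21.50); distance from the point to it = 0.80 mm. The point is not inside any of the regions above, so it lies outside the cross-section (0.80 mm from the nearest boundary).

outside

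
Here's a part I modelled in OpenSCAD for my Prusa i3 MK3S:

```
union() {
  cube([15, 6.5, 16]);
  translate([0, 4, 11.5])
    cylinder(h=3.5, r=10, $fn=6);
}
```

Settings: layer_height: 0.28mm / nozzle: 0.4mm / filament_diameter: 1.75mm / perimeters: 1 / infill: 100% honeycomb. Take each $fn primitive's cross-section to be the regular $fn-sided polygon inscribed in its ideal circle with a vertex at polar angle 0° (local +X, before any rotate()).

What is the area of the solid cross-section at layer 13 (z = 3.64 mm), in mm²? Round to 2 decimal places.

At z = 3.64 mm: the cube (footprint 15×6.5) is included at this height (area 97.50 mm²); the cylinder at (0, 4) does not reach this height (z outside [11.5, 15]); Taking the union: only the 15×6.5 cube is present, so the union is just that shape — area = 97.50 mm². Overall, the cross-section is a single solid region. Net area = 97.50 mm².

97.50 mm²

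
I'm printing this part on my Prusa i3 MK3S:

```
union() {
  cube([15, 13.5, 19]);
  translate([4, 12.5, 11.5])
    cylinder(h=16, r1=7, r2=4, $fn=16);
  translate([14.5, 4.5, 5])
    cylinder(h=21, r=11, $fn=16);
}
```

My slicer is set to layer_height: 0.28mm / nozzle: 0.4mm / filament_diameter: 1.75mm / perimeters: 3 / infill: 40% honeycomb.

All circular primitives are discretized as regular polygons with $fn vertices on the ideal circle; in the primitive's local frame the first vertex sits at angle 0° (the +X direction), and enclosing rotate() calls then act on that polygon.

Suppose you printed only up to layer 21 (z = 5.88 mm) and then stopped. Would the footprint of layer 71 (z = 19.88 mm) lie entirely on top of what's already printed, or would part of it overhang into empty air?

Compare the two slices. At z = 5.88: the 15×13.5 cube contributes its full rectangle (area 202.50 mm²); the cone at (4, 12.5) is absent (z outside [11.5, 27.5]); the r=11 cylinder at (14.5, 4.5) gives a regular 16-gon of circumradius 11 (constant along its height) (area = (16/2)·11.000²·sin(360°/16) = 370.44 mm²); Merging all regions: the regions partially overlap — summed areas 572.94 mm² minus the doubly-counted overlap 139.16 mm² gives 433.78 mm² — area = 433.78 mm². At z = 19.88: the cube does not reach this height (z outside [0, 19]); the cone at (4, 12.5) contributes a regular 16-gon of circumradius 5.429 (interpolated between r1=7 and r2=4 at t=0.524) (area = (16/2)·5.429²·sin(360°/16) = 90.23 mm²); the r=11 cylinder at (14.5, 4.5) gives a regular 16-gon of circumradius 11 (constant along its height) (area = (16/2)·11.000²·sin(360°/16) = 370.44 mm²); Taking the union: the regions partially overlap — summed areas 460.66 mm² minus the doubly-counted overlap 17.83 mm² gives 442.83 mm² — area = 442.83 mm². Checking containment: at z = 19.88 the cross-section extends beyond the z = 5.88 cross-section by about 38.96 mm².

part overhangs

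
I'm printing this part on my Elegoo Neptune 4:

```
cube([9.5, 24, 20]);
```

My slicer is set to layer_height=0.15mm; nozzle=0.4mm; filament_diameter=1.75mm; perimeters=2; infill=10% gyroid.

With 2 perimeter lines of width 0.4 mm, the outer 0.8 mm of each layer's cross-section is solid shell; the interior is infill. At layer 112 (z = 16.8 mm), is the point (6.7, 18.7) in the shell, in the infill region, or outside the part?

infill

At z = 16.8 mm: the cube (footprint 9.5×24) is included at this height. Overall, the cross-section is a single solid region. The nearest boundary edge runs (9.50, 0.00)→(9.50, 24.00); distance from the point to it = 2.80 mm. The point is inside the cross-section and 2.80 mm from the nearest boundary — more than the 0.8 mm shell width (2 × 0.4), so it's in the infill interior.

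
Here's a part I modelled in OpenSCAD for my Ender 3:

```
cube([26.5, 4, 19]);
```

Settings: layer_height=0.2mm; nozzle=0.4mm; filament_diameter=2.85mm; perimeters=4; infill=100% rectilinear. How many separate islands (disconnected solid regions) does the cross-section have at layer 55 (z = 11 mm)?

1

At z = 11 mm: the cube is present — its section is the full 26.5×4 rectangle. Overall, the cross-section is a single solid region. Island count = 1.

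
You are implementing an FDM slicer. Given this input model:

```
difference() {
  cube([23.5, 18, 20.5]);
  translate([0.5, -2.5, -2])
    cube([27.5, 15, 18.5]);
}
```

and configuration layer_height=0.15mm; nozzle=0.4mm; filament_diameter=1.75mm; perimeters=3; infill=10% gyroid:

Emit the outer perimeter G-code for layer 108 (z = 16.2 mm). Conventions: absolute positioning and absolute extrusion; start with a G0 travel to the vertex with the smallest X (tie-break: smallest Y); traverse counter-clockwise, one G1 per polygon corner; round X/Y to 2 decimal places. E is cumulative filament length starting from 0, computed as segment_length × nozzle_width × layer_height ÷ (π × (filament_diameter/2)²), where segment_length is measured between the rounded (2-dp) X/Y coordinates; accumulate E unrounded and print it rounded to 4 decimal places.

At z = 16.2 mm: the cube (footprint 23.5×18) is included at this height; the cube at (0.5, -2.5) (footprint 27.5×15) is included at this height; Taking the first minus the rest: starting from the 23.5×18 cube, the 27.5×15 cube at (0.5, -2.5) partially overlaps it — only the 287.50 mm² overlap (of its 412.50 mm²) is removed, clipping the outline — 1 connected region. The outline is a single polygon with 6 vertices. Extrusion per mm of travel: 0.4 × 0.15 / (π × 0.875²) = 0.024945. Accumulating E over each segment gives final E = 2.0704.

G0 X0.00 Y0.00 Z16.20
G1 X0.50 Y0.00 E0.0125
G1 X0.50 Y12.50 E0.3243
G1 X23.50 Y12.50 E0.8980
G1 X23.50 Y18.00 E1.0352
G1 X0.00 Y18.00 E1.6214
G1 X0.00 Y0.00 E2.0704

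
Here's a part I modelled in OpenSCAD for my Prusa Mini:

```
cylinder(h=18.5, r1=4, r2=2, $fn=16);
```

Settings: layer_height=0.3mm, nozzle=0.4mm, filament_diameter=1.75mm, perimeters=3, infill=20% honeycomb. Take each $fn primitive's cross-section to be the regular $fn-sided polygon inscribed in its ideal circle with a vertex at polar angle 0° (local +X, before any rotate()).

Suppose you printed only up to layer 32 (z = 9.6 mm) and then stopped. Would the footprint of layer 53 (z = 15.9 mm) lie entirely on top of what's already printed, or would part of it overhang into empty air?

entirely on top

Compare the two slices. At z = 9.6: the cone contributes a regular 16-gon of circumradius 2.962 (interpolated between r1=4 and r2=2 at t=0.519) (area = (16/2)·2.962²·sin(360°/16) = 26.86 mm²). At z = 15.9: the cone contributes a regular 16-gon of circumradius 2.281 (interpolated between r1=4 and r2=2 at t=0.859) (area = (16/2)·2.281²·sin(360°/16) = 15.93 mm²). Checking containment: the cross-section at z = 15.9 is a subset of the cross-section at z = 9.6.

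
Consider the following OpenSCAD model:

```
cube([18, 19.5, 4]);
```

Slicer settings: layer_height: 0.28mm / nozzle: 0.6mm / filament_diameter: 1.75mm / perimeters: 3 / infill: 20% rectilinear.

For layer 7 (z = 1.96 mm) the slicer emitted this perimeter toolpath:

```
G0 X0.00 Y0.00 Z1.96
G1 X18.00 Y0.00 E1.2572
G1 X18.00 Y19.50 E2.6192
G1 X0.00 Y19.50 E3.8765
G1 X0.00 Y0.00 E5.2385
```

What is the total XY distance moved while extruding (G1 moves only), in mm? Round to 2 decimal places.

75.00 mm

Sum the Euclidean lengths of each G1 segment: total = 75.00 mm.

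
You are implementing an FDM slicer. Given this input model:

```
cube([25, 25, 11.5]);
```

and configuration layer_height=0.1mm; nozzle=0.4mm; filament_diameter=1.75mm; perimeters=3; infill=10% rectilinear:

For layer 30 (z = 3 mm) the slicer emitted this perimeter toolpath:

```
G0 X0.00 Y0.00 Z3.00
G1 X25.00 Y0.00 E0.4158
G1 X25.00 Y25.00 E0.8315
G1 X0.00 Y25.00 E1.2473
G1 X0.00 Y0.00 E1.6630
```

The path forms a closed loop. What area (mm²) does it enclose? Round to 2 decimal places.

625.00 mm²

Apply the shoelace formula to the sequence of (X, Y) vertices; enclosed area = 625.00 mm².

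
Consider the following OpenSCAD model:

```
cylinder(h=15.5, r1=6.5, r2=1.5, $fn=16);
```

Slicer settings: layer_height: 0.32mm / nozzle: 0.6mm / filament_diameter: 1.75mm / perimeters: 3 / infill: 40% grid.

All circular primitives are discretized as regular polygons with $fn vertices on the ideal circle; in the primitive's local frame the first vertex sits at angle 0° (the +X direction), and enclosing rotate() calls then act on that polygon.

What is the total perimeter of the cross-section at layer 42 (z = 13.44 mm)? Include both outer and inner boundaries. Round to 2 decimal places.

At z = 13.44 mm: the cone (r1=6.5→r2=1.5) has section circumradius 2.165 here — a regular 16-gon (perimeter = 2·16·2.165·sin(180°/16) = 13.51 mm). Overall, the cross-section is a single solid region. Total boundary length (outer) = 13.51 mm.

13.51 mm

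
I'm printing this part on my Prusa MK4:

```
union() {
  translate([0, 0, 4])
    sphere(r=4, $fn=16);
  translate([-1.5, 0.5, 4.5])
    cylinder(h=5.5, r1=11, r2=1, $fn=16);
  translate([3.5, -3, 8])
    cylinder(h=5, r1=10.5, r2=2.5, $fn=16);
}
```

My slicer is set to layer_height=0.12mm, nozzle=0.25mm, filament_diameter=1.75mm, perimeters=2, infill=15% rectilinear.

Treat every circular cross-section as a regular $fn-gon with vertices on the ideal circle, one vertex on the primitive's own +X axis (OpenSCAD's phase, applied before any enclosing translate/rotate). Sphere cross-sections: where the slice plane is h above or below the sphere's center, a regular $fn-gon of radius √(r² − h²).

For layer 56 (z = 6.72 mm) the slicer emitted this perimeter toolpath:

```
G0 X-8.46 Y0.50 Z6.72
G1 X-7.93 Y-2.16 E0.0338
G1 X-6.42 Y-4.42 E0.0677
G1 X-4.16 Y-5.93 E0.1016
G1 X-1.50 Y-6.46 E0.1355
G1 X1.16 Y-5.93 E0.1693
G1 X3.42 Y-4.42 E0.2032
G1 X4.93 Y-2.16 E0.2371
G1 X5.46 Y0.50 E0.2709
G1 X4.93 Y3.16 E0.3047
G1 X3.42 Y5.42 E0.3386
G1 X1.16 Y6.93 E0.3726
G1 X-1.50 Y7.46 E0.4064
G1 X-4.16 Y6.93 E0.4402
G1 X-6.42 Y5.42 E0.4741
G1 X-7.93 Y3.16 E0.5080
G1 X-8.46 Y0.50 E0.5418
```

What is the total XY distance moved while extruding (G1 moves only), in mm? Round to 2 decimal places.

Sum the Euclidean lengths of each G1 segment: total = 43.44 mm.

43.44 mm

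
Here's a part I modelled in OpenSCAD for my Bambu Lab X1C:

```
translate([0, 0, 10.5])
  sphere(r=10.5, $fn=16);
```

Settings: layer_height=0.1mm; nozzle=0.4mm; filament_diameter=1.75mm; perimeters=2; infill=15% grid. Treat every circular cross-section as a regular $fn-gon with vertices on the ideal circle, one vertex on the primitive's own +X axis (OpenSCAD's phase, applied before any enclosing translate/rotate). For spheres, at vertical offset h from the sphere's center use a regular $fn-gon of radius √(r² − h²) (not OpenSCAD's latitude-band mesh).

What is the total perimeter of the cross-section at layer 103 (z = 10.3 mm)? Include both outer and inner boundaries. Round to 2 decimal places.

65.54 mm

At z = 10.3 mm: the sphere: section is a regular 16-gon, circumradius = √(r²−h²) = √(10.5²−0.2²) = 10.498 (perimeter = 2·16·10.498·sin(180°/16) = 65.54 mm). Overall, the cross-section is a single solid region. Total boundary length (outer) = 65.54 mm.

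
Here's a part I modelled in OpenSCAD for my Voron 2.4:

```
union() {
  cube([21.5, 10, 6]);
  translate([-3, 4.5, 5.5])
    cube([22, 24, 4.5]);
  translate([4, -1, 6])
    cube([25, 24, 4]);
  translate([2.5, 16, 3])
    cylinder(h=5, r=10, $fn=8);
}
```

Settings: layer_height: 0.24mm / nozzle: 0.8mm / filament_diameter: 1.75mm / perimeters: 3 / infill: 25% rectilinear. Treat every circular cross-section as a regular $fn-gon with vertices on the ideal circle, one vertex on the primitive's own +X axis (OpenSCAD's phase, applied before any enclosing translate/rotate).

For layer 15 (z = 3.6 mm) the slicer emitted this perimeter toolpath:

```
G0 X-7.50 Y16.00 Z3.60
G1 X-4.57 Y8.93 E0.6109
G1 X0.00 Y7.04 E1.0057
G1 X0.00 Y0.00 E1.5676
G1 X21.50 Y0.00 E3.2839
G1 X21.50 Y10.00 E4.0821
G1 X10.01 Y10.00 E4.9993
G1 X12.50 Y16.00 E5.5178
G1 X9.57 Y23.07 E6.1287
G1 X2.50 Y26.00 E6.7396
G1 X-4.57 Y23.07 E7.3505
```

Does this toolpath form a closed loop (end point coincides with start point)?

Start point (G0): (-7.50, 16.00). End point (last G1): the path does not return to the start — open.

no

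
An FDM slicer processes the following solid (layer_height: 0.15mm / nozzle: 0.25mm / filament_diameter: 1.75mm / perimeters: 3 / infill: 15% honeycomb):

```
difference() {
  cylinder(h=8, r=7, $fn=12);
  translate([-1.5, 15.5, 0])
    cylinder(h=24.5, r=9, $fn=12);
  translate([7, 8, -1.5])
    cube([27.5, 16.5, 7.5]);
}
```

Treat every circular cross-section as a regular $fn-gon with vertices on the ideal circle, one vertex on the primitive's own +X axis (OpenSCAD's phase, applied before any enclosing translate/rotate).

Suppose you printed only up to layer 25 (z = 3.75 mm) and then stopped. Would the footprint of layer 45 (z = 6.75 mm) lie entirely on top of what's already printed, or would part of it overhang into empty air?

Compare the two slices. At z = 3.75: the r=7 cylinder contributes a regular 12-gon of circumradius 7 (area = (12/2)·7.000²·sin(360°/12) = 147.00 mm²); the cylinder at (-1.5, 15.5): section is a regular 12-gon, circumradius r=9 (area = (12/2)·9.000²·sin(360°/12) = 243.00 mm²); the cube at (7, 8) is present — its section is the full 27.5×16.5 rectangle (area 453.75 mm²); Subtracting the remaining from the first: starting from the r=7 cylinder (147.00 mm²), the r=9 cylinder at (-1.5, 15.5) partially overlaps it — only the 0.17 mm² overlap (of its 243.00 mm²) is removed, clipping the outline; the 27.5×16.5 cube at (7, 8) misses the remaining region (no effect) — area = 146.83 mm². At z = 6.75: the r=7 cylinder gives a regular 12-gon of circumradius 7 (constant along its height) (area = (12/2)·7.000²·sin(360°/12) = 147.00 mm²); the r=9 cylinder at (-1.5, 15.5) gives a regular 12-gon of circumradius 9 (constant along its height) (area = (12/2)·9.000²·sin(360°/12) = 243.00 mm²); the cube at (7, 8) is not intersected at this z (z outside [-1.5, 6]); After the difference (first − rest): starting from the r=7 cylinder (147.00 mm²), the r=9 cylinder at (-1.5, 15.5) partially overlaps it — only the 0.17 mm² overlap (of its 243.00 mm²) is removed, clipping the outline — area = 146.83 mm². Checking containment: the cross-section at z = 6.75 is a subset of the cross-section at z = 3.75.

entirely on top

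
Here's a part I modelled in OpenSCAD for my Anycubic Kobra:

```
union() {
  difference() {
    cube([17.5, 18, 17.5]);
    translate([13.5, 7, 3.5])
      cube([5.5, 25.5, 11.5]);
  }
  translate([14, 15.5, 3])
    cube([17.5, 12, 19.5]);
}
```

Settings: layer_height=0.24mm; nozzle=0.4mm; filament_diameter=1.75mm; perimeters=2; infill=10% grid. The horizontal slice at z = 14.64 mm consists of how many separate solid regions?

At z = 14.64 mm: the cube is present — its section is the full 17.5×18 rectangle; the cube at (13.5, 7) (footprint 5.5×25.5) is included at this height; Subtracting the remaining from the first: starting from the 17.5×18 cube, the 5.5×25.5 cube at (13.5, 7) partially overlaps it — only the 44.00 mm² overlap (of its 140.25 mm²) is removed, clipping the outline — 1 connected region; the cube at (14, 15.5) (footprint 17.5×12) is included at this height; Taking the union: the 2 present regions are separate (no shared area or edge), so areas and boundary lengths simply add and each stays a separate island — 2 connected regions. The result has 2 disconnected regions.

2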